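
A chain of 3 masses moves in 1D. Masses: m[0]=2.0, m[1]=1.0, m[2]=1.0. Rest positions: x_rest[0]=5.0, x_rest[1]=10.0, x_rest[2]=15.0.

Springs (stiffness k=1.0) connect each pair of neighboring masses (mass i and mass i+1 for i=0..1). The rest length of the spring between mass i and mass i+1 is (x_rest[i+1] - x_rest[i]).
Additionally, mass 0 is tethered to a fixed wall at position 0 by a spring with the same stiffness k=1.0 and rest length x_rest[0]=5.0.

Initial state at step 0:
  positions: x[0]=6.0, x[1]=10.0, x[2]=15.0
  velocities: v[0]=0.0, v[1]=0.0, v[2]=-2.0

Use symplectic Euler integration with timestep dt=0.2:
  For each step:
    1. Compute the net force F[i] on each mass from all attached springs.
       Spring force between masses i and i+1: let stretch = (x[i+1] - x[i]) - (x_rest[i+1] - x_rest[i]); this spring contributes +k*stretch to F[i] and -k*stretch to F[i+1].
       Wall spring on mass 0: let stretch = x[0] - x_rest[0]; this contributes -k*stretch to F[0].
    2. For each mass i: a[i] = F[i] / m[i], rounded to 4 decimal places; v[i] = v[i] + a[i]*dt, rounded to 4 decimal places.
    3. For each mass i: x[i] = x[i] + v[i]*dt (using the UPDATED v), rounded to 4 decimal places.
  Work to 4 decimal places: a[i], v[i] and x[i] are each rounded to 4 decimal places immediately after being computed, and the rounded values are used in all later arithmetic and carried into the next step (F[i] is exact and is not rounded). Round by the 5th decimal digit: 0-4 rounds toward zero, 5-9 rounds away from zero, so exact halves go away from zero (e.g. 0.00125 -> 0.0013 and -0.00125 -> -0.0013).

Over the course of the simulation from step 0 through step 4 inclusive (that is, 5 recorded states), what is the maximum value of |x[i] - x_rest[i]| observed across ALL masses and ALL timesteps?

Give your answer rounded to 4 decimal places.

Step 0: x=[6.0000 10.0000 15.0000] v=[0.0000 0.0000 -2.0000]
Step 1: x=[5.9600 10.0400 14.6000] v=[-0.2000 0.2000 -2.0000]
Step 2: x=[5.8824 10.0992 14.2176] v=[-0.3880 0.2960 -1.9120]
Step 3: x=[5.7715 10.1545 13.8705] v=[-0.5546 0.2763 -1.7357]
Step 4: x=[5.6328 10.1831 13.5747] v=[-0.6935 0.1429 -1.4789]
Max displacement = 1.4253

Answer: 1.4253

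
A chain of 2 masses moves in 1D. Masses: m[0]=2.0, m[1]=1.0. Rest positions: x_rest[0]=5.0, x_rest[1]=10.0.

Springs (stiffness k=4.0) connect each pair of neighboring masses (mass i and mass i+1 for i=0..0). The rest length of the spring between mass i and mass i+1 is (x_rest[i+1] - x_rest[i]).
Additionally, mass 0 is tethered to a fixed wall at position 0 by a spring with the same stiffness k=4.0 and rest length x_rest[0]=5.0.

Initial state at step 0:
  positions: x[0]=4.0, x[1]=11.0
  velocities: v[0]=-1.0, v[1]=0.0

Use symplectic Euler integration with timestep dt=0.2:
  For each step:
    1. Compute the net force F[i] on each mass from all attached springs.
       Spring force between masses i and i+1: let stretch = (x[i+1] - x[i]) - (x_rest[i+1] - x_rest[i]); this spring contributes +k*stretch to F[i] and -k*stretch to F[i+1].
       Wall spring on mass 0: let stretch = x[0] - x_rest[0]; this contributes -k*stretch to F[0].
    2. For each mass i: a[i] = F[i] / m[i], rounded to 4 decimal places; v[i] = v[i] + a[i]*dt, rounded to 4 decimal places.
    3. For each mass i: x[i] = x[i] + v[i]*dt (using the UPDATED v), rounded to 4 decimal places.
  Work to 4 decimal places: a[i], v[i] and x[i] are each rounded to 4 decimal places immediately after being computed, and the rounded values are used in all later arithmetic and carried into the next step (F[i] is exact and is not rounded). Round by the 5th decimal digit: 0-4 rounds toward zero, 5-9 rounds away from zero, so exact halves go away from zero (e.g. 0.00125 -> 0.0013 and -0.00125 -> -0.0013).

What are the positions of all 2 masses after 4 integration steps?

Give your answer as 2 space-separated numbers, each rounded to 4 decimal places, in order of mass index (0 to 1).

Answer: 5.0330 8.7173

Derivation:
Step 0: x=[4.0000 11.0000] v=[-1.0000 0.0000]
Step 1: x=[4.0400 10.6800] v=[0.2000 -1.6000]
Step 2: x=[4.2880 10.0976] v=[1.2400 -2.9120]
Step 3: x=[4.6577 9.3857] v=[1.8486 -3.5597]
Step 4: x=[5.0330 8.7173] v=[1.8767 -3.3421]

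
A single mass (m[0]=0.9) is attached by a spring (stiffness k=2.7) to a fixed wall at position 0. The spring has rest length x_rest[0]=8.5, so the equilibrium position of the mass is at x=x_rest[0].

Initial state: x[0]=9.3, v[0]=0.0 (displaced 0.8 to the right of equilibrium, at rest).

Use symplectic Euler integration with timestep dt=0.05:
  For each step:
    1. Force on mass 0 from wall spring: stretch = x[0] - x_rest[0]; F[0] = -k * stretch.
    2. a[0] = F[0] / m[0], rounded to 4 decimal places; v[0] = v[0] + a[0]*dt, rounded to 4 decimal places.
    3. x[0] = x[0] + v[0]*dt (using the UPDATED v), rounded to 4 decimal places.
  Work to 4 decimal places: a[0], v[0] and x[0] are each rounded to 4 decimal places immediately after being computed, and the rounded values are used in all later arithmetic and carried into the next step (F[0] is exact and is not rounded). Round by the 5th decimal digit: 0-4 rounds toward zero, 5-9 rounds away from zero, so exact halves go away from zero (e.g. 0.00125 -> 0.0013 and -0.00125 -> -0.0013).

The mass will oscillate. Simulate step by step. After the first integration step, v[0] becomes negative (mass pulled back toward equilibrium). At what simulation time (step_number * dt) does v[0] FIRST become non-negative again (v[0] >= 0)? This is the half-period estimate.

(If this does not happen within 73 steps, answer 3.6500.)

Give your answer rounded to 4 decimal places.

Step 0: x=[9.3000] v=[0.0000]
Step 1: x=[9.2940] v=[-0.1200]
Step 2: x=[9.2820] v=[-0.2391]
Step 3: x=[9.2642] v=[-0.3564]
Step 4: x=[9.2407] v=[-0.4710]
Step 5: x=[9.2116] v=[-0.5821]
Step 6: x=[9.1772] v=[-0.6888]
Step 7: x=[9.1377] v=[-0.7904]
Step 8: x=[9.0934] v=[-0.8861]
Step 9: x=[9.0446] v=[-0.9751]
Step 10: x=[8.9918] v=[-1.0568]
Step 11: x=[8.9353] v=[-1.1306]
Step 12: x=[8.8755] v=[-1.1959]
Step 13: x=[8.8129] v=[-1.2522]
Step 14: x=[8.7479] v=[-1.2991]
Step 15: x=[8.6811] v=[-1.3363]
Step 16: x=[8.6129] v=[-1.3635]
Step 17: x=[8.5439] v=[-1.3804]
Step 18: x=[8.4746] v=[-1.3870]
Step 19: x=[8.4054] v=[-1.3832]
Step 20: x=[8.3370] v=[-1.3690]
Step 21: x=[8.2698] v=[-1.3446]
Step 22: x=[8.2043] v=[-1.3101]
Step 23: x=[8.1410] v=[-1.2657]
Step 24: x=[8.0804] v=[-1.2119]
Step 25: x=[8.0230] v=[-1.1490]
Step 26: x=[7.9691] v=[-1.0775]
Step 27: x=[7.9192] v=[-0.9979]
Step 28: x=[7.8737] v=[-0.9108]
Step 29: x=[7.8329] v=[-0.8169]
Step 30: x=[7.7971] v=[-0.7168]
Step 31: x=[7.7665] v=[-0.6114]
Step 32: x=[7.7414] v=[-0.5014]
Step 33: x=[7.7220] v=[-0.3876]
Step 34: x=[7.7085] v=[-0.2709]
Step 35: x=[7.7009] v=[-0.1522]
Step 36: x=[7.6993] v=[-0.0323]
Step 37: x=[7.7037] v=[0.0878]
First v>=0 after going negative at step 37, time=1.8500

Answer: 1.8500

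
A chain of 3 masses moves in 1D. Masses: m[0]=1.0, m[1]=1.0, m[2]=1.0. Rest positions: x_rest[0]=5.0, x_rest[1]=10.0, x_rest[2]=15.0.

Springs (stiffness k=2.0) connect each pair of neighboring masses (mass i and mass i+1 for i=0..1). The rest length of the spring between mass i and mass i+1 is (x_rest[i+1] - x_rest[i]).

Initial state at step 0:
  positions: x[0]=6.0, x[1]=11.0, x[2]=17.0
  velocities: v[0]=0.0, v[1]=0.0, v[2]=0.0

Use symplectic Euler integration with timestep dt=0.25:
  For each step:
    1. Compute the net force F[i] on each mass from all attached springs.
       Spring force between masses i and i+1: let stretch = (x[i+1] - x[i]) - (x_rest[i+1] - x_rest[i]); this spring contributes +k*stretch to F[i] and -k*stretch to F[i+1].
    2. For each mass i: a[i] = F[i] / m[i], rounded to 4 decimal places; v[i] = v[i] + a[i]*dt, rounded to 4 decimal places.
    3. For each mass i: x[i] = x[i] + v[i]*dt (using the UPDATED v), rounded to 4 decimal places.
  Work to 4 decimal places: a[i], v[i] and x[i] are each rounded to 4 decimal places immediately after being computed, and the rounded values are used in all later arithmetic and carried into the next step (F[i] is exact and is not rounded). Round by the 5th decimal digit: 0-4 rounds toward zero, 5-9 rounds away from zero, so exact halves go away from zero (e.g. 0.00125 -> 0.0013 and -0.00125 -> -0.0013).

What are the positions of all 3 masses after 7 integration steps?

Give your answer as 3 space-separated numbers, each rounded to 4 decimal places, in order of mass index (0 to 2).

Step 0: x=[6.0000 11.0000 17.0000] v=[0.0000 0.0000 0.0000]
Step 1: x=[6.0000 11.1250 16.8750] v=[0.0000 0.5000 -0.5000]
Step 2: x=[6.0156 11.3281 16.6563] v=[0.0625 0.8125 -0.8750]
Step 3: x=[6.0703 11.5332 16.3965] v=[0.2188 0.8204 -1.0391]
Step 4: x=[6.1829 11.6634 16.1538] v=[0.4503 0.5206 -0.9708]
Step 5: x=[6.3556 11.6698 15.9748] v=[0.6906 0.0256 -0.7160]
Step 6: x=[6.5675 11.5501 15.8827] v=[0.8477 -0.4790 -0.3685]
Step 7: x=[6.7773 11.3491 15.8740] v=[0.8390 -0.8040 -0.0348]

Answer: 6.7773 11.3491 15.8740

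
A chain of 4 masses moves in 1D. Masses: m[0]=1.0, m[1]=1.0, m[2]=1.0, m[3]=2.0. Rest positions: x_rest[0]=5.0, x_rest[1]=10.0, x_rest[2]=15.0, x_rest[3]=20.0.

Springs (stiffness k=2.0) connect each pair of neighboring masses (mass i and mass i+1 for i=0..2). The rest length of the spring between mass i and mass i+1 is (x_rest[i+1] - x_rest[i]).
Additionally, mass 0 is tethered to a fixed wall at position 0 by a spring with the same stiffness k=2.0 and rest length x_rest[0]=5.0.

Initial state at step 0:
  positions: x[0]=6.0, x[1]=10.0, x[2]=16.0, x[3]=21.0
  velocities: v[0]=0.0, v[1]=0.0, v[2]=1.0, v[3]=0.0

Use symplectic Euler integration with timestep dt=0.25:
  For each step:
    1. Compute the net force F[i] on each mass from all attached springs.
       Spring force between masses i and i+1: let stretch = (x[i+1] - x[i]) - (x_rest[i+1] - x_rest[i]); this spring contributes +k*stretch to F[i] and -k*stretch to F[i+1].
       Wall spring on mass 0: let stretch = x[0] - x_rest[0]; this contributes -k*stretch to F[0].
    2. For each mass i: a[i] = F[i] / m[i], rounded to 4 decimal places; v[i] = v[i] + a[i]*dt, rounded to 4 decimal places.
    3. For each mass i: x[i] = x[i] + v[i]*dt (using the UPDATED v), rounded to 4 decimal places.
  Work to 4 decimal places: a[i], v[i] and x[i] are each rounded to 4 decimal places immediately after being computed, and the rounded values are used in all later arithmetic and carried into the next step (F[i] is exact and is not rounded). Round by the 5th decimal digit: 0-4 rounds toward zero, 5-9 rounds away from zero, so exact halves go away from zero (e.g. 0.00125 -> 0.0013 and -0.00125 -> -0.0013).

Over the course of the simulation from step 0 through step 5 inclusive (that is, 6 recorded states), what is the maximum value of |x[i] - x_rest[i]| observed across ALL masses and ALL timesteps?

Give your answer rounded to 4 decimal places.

Answer: 1.4122

Derivation:
Step 0: x=[6.0000 10.0000 16.0000 21.0000] v=[0.0000 0.0000 1.0000 0.0000]
Step 1: x=[5.7500 10.2500 16.1250 21.0000] v=[-1.0000 1.0000 0.5000 0.0000]
Step 2: x=[5.3438 10.6719 16.1250 21.0078] v=[-1.6250 1.6875 0.0000 0.0313]
Step 3: x=[4.9356 11.1094 16.0537 21.0230] v=[-1.6329 1.7500 -0.2852 0.0606]
Step 4: x=[4.6822 11.3932 15.9855 21.0401] v=[-1.0138 1.1353 -0.2727 0.0683]
Step 5: x=[4.6824 11.4122 15.9751 21.0538] v=[0.0006 0.0760 -0.0416 0.0547]
Max displacement = 1.4122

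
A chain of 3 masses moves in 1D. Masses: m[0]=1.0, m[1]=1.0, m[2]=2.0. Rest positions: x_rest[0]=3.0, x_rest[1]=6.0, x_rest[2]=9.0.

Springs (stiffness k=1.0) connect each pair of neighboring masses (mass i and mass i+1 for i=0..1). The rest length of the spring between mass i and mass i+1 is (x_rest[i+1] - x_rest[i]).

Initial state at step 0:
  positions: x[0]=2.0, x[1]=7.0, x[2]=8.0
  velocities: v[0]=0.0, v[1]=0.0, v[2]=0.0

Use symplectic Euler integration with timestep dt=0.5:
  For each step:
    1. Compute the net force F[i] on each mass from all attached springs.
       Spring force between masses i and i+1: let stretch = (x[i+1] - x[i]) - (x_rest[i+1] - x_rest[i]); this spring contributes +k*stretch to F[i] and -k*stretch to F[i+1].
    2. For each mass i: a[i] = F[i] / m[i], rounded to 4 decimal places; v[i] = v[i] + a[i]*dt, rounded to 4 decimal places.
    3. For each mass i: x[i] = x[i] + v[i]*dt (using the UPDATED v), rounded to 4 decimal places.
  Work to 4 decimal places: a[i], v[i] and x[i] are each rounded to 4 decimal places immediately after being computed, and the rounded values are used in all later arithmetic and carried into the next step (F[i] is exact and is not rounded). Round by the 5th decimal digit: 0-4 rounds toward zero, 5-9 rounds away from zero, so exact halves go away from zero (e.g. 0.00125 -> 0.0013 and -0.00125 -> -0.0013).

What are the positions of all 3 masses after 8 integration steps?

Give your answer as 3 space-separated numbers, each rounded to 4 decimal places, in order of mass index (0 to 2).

Answer: 1.7804 6.2312 8.4940

Derivation:
Step 0: x=[2.0000 7.0000 8.0000] v=[0.0000 0.0000 0.0000]
Step 1: x=[2.5000 6.0000 8.2500] v=[1.0000 -2.0000 0.5000]
Step 2: x=[3.1250 4.6875 8.5938] v=[1.2500 -2.6250 0.6875]
Step 3: x=[3.3907 3.9610 8.8243] v=[0.5313 -1.4531 0.4609]
Step 4: x=[3.0489 4.3077 8.8218] v=[-0.6836 0.6934 -0.0050]
Step 5: x=[2.2718 5.4683 8.6300] v=[-1.5542 2.3211 -0.3836]
Step 6: x=[1.5438 6.6202 8.4180] v=[-1.4560 2.3037 -0.4241]
Step 7: x=[1.3349 6.9524 8.3562] v=[-0.4178 0.6644 -0.1236]
Step 8: x=[1.7804 6.2312 8.4940] v=[0.8910 -1.4425 0.2755]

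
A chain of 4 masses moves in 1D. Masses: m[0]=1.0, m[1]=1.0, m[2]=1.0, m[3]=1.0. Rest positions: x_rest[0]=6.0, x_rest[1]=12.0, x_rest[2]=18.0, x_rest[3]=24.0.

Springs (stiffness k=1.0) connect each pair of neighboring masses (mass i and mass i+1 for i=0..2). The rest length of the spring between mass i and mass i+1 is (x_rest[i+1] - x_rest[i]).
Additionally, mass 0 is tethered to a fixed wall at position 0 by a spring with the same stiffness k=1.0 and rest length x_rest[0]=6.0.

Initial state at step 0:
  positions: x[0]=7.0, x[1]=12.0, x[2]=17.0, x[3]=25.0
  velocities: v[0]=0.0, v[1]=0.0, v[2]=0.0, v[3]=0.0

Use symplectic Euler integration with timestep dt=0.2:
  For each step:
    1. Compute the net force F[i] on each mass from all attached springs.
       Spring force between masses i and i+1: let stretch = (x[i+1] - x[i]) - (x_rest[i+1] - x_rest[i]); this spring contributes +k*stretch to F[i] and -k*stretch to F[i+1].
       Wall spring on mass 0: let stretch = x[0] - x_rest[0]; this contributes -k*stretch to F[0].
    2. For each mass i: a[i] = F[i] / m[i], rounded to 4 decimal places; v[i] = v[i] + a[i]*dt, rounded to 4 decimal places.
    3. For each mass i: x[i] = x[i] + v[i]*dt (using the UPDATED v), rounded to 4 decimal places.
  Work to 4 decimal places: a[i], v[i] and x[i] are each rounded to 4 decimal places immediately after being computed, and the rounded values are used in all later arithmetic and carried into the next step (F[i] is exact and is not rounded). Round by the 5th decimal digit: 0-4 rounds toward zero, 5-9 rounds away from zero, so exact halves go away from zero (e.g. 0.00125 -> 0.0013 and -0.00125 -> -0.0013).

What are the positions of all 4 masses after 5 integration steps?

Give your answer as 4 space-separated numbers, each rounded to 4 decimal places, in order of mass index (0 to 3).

Answer: 6.0117 12.0459 18.3900 24.0575

Derivation:
Step 0: x=[7.0000 12.0000 17.0000 25.0000] v=[0.0000 0.0000 0.0000 0.0000]
Step 1: x=[6.9200 12.0000 17.1200 24.9200] v=[-0.4000 0.0000 0.6000 -0.4000]
Step 2: x=[6.7664 12.0016 17.3472 24.7680] v=[-0.7680 0.0080 1.1360 -0.7600]
Step 3: x=[6.5516 12.0076 17.6574 24.5592] v=[-1.0742 0.0301 1.5510 -1.0442]
Step 4: x=[6.2929 12.0214 18.0177 24.3143] v=[-1.2933 0.0689 1.8014 -1.2246]
Step 5: x=[6.0117 12.0459 18.3900 24.0575] v=[-1.4062 0.1225 1.8615 -1.2839]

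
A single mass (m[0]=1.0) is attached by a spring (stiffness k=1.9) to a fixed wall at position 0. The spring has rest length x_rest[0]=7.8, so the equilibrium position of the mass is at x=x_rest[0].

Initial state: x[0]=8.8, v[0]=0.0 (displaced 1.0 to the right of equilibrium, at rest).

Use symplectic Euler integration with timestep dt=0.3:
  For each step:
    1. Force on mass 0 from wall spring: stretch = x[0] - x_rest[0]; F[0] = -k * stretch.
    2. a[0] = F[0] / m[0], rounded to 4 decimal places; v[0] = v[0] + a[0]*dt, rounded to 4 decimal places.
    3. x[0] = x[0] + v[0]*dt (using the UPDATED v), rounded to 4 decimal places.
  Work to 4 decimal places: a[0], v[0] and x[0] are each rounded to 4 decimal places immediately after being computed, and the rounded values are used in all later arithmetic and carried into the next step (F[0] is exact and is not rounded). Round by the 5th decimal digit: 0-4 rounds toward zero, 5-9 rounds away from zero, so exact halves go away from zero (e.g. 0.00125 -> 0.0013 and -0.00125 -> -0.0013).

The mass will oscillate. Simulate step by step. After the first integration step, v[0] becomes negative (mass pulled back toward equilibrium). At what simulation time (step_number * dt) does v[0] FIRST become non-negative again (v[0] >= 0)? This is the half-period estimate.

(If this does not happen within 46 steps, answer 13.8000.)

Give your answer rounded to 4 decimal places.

Answer: 2.4000

Derivation:
Step 0: x=[8.8000] v=[0.0000]
Step 1: x=[8.6290] v=[-0.5700]
Step 2: x=[8.3163] v=[-1.0425]
Step 3: x=[7.9153] v=[-1.3368]
Step 4: x=[7.4946] v=[-1.4025]
Step 5: x=[7.1261] v=[-1.2284]
Step 6: x=[6.8728] v=[-0.8443]
Step 7: x=[6.7781] v=[-0.3158]
Step 8: x=[6.8581] v=[0.2667]
First v>=0 after going negative at step 8, time=2.4000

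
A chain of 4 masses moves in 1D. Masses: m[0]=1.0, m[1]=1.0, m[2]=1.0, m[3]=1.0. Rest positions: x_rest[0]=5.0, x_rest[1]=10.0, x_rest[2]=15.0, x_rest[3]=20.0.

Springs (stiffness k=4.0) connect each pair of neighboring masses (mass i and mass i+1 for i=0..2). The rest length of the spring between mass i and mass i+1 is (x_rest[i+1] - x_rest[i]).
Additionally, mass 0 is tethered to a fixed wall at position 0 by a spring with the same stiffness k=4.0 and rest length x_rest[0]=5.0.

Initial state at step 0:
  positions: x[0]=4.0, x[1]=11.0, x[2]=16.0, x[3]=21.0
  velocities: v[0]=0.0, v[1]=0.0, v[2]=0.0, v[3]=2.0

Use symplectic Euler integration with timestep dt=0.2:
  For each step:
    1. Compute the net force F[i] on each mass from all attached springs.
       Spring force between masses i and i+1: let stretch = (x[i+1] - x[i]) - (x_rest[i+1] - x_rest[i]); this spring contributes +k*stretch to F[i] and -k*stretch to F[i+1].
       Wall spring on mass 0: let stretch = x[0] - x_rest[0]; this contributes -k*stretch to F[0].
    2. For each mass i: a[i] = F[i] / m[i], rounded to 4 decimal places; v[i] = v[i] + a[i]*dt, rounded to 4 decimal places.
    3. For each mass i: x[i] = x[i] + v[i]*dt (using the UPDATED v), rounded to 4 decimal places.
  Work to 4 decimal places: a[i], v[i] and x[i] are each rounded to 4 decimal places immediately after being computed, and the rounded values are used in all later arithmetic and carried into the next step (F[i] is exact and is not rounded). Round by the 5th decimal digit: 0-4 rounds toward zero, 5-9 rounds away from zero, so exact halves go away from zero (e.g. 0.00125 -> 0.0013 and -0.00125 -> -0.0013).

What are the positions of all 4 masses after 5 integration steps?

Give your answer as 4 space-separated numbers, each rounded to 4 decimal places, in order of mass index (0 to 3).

Step 0: x=[4.0000 11.0000 16.0000 21.0000] v=[0.0000 0.0000 0.0000 2.0000]
Step 1: x=[4.4800 10.6800 16.0000 21.4000] v=[2.4000 -1.6000 0.0000 2.0000]
Step 2: x=[5.2352 10.2192 16.0128 21.7360] v=[3.7760 -2.3040 0.0640 1.6800]
Step 3: x=[5.9502 9.8879 16.0143 21.9563] v=[3.5750 -1.6563 0.0077 1.1014]
Step 4: x=[6.3432 9.9068 15.9863 22.0259] v=[1.9650 0.0947 -0.1398 0.3478]
Step 5: x=[6.2915 10.3283 15.9520 21.9291] v=[-0.2587 2.1074 -0.1717 -0.4839]

Answer: 6.2915 10.3283 15.9520 21.9291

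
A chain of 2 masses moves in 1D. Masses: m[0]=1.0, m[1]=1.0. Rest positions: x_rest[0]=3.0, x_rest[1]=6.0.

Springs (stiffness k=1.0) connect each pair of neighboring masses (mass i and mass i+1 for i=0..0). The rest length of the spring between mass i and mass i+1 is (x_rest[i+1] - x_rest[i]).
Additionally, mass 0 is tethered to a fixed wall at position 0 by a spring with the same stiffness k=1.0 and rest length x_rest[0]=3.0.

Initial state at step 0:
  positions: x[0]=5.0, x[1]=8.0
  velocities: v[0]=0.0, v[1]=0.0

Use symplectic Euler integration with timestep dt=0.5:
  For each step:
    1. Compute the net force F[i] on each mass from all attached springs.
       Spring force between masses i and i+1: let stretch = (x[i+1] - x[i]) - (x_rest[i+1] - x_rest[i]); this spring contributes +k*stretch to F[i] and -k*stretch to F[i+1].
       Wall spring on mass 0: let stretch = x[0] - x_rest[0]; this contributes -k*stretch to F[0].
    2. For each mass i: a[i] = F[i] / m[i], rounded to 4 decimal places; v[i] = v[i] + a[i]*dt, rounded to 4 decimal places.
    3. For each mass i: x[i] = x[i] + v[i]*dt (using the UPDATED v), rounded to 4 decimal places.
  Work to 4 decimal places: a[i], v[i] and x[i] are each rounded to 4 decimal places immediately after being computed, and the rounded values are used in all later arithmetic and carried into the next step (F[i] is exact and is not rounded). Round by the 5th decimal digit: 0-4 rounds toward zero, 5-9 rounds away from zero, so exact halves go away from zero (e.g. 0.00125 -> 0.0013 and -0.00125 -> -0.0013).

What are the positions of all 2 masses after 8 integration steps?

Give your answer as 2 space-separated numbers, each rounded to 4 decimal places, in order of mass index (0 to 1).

Step 0: x=[5.0000 8.0000] v=[0.0000 0.0000]
Step 1: x=[4.5000 8.0000] v=[-1.0000 0.0000]
Step 2: x=[3.7500 7.8750] v=[-1.5000 -0.2500]
Step 3: x=[3.0938 7.4688] v=[-1.3125 -0.8125]
Step 4: x=[2.7579 6.7188] v=[-0.6719 -1.5000]
Step 5: x=[2.7227 5.7286] v=[-0.0704 -1.9805]
Step 6: x=[2.7583 4.7369] v=[0.0712 -1.9835]
Step 7: x=[2.5990 4.0005] v=[-0.3187 -1.4728]
Step 8: x=[2.1403 3.6637] v=[-0.9175 -0.6736]

Answer: 2.1403 3.6637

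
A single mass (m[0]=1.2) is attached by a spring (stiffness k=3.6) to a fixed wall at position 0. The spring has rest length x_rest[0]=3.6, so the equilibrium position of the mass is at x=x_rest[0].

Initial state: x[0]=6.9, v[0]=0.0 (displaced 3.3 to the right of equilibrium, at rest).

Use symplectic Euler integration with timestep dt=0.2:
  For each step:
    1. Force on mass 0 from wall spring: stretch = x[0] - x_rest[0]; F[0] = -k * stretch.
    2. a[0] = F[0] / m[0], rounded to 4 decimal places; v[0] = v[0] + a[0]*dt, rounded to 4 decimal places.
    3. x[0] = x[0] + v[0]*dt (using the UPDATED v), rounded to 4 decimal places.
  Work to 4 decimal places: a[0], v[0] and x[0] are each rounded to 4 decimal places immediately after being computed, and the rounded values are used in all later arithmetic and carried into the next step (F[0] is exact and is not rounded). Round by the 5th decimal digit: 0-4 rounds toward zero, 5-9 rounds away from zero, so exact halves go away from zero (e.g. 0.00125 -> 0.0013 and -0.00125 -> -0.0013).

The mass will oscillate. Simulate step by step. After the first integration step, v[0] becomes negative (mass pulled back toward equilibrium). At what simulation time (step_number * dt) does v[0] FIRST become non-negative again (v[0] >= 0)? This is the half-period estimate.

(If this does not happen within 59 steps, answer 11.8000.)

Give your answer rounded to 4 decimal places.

Step 0: x=[6.9000] v=[0.0000]
Step 1: x=[6.5040] v=[-1.9800]
Step 2: x=[5.7595] v=[-3.7224]
Step 3: x=[4.7559] v=[-5.0181]
Step 4: x=[3.6136] v=[-5.7116]
Step 5: x=[2.4696] v=[-5.7198]
Step 6: x=[1.4613] v=[-5.0416]
Step 7: x=[0.7096] v=[-3.7584]
Step 8: x=[0.3048] v=[-2.0242]
Step 9: x=[0.2954] v=[-0.0471]
Step 10: x=[0.6825] v=[1.9357]
First v>=0 after going negative at step 10, time=2.0000

Answer: 2.0000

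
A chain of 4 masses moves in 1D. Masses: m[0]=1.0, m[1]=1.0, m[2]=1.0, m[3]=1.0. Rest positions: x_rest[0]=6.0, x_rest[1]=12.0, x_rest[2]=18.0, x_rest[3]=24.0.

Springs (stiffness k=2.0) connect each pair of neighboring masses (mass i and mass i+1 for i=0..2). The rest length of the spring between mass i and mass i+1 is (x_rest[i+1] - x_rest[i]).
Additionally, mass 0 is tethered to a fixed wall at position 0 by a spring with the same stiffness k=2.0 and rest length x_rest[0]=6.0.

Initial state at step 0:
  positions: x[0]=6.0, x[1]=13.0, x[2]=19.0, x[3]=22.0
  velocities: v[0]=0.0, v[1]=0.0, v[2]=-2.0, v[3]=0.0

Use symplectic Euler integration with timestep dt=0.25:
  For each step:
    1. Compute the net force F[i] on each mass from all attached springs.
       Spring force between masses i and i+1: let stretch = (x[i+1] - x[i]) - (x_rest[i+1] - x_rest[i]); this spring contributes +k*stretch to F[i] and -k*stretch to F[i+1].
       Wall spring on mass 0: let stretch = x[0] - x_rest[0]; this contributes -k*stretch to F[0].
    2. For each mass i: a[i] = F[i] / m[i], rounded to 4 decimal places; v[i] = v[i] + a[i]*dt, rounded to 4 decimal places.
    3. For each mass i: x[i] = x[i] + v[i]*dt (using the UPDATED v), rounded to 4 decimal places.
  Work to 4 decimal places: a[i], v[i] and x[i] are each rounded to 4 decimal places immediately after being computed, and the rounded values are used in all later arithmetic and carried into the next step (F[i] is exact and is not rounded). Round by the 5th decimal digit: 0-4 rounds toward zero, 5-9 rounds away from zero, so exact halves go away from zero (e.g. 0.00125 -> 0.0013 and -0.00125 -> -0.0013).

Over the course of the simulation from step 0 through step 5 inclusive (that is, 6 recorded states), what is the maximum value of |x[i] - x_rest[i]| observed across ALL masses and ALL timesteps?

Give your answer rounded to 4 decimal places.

Answer: 2.1731

Derivation:
Step 0: x=[6.0000 13.0000 19.0000 22.0000] v=[0.0000 0.0000 -2.0000 0.0000]
Step 1: x=[6.1250 12.8750 18.1250 22.3750] v=[0.5000 -0.5000 -3.5000 1.5000]
Step 2: x=[6.3281 12.5625 17.1250 22.9688] v=[0.8125 -1.2500 -4.0000 2.3750]
Step 3: x=[6.5195 12.0410 16.2852 23.5821] v=[0.7657 -2.0860 -3.3594 2.4531]
Step 4: x=[6.5862 11.3598 15.8269 24.0333] v=[0.2667 -2.7247 -1.8331 1.8047]
Step 5: x=[6.4263 10.6403 15.8361 24.2087] v=[-0.6396 -2.8780 0.0366 0.7015]
Max displacement = 2.1731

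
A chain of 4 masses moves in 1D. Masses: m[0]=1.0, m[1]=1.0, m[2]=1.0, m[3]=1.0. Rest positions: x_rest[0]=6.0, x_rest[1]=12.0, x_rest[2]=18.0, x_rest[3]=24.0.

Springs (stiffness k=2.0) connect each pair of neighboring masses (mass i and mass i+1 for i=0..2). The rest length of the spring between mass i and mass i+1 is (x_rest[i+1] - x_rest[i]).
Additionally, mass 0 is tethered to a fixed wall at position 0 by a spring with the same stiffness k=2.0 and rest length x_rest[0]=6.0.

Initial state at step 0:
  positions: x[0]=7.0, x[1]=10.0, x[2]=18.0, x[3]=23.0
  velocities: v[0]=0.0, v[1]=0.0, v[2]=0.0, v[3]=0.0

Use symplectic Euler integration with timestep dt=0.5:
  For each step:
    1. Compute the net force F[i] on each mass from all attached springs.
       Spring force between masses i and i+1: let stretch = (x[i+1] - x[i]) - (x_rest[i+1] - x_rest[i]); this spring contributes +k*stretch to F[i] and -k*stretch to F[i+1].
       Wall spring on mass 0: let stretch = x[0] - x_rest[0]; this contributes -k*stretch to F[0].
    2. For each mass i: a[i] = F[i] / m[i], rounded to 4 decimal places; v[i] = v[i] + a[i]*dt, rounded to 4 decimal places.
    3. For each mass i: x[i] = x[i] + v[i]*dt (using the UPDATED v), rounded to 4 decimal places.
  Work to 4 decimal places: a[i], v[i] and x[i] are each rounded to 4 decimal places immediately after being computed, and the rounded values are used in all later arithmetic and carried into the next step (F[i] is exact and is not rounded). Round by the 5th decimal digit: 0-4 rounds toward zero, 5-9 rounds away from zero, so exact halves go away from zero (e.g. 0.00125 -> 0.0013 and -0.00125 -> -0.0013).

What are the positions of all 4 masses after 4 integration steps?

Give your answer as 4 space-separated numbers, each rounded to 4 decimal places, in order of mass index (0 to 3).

Answer: 7.1875 10.0000 18.9375 23.1875

Derivation:
Step 0: x=[7.0000 10.0000 18.0000 23.0000] v=[0.0000 0.0000 0.0000 0.0000]
Step 1: x=[5.0000 12.5000 16.5000 23.5000] v=[-4.0000 5.0000 -3.0000 1.0000]
Step 2: x=[4.2500 13.2500 16.5000 23.5000] v=[-1.5000 1.5000 0.0000 0.0000]
Step 3: x=[5.8750 11.1250 18.3750 23.0000] v=[3.2500 -4.2500 3.7500 -1.0000]
Step 4: x=[7.1875 10.0000 18.9375 23.1875] v=[2.6250 -2.2500 1.1250 0.3750]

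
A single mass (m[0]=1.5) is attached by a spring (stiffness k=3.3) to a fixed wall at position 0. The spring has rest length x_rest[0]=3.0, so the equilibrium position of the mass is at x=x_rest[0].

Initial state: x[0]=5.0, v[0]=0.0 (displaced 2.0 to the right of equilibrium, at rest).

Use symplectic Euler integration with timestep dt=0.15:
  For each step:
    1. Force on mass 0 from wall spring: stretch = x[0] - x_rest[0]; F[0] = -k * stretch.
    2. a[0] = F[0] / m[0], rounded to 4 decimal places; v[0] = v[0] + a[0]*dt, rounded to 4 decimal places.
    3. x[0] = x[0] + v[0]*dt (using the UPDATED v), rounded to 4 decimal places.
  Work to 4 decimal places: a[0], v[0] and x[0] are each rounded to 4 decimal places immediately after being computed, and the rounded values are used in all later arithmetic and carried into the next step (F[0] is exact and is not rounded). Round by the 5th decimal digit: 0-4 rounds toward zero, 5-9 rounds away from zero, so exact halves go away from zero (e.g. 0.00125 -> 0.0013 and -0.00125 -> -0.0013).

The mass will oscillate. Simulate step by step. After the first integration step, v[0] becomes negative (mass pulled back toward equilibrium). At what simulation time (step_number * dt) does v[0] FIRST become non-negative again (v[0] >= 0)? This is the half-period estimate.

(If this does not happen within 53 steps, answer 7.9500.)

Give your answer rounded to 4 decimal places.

Answer: 2.2500

Derivation:
Step 0: x=[5.0000] v=[0.0000]
Step 1: x=[4.9010] v=[-0.6600]
Step 2: x=[4.7079] v=[-1.2873]
Step 3: x=[4.4303] v=[-1.8509]
Step 4: x=[4.0819] v=[-2.3229]
Step 5: x=[3.6799] v=[-2.6799]
Step 6: x=[3.2443] v=[-2.9043]
Step 7: x=[2.7966] v=[-2.9849]
Step 8: x=[2.3589] v=[-2.9178]
Step 9: x=[1.9530] v=[-2.7062]
Step 10: x=[1.5989] v=[-2.3607]
Step 11: x=[1.3142] v=[-1.8983]
Step 12: x=[1.1129] v=[-1.3420]
Step 13: x=[1.0050] v=[-0.7193]
Step 14: x=[0.9959] v=[-0.0610]
Step 15: x=[1.0860] v=[0.6004]
First v>=0 after going negative at step 15, time=2.2500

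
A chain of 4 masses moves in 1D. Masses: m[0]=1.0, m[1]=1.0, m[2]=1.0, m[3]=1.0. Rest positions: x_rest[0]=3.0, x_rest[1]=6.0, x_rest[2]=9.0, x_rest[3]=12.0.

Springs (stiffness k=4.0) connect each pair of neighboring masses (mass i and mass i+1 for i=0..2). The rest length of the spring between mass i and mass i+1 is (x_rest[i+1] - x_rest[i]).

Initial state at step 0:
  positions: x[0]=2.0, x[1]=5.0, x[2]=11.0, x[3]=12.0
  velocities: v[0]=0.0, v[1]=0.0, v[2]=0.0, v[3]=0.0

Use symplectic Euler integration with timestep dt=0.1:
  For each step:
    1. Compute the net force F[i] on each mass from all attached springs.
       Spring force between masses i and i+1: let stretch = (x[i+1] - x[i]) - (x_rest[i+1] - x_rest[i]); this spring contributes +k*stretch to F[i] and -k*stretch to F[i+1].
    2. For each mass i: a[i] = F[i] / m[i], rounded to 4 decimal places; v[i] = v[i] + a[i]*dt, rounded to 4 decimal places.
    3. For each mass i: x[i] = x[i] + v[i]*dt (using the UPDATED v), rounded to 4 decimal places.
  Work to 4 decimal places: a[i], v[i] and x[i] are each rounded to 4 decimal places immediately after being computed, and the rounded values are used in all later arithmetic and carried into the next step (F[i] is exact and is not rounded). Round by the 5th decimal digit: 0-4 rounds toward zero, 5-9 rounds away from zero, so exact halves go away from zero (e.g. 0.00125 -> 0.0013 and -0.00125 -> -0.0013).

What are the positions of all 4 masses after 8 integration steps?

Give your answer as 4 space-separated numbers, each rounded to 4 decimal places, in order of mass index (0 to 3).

Answer: 2.6570 6.6407 7.6062 13.0963

Derivation:
Step 0: x=[2.0000 5.0000 11.0000 12.0000] v=[0.0000 0.0000 0.0000 0.0000]
Step 1: x=[2.0000 5.1200 10.8000 12.0800] v=[0.0000 1.2000 -2.0000 0.8000]
Step 2: x=[2.0048 5.3424 10.4240 12.2288] v=[0.0480 2.2240 -3.7600 1.4880]
Step 3: x=[2.0231 5.6346 9.9169 12.4254] v=[0.1830 2.9216 -5.0707 1.9661]
Step 4: x=[2.0659 5.9536 9.3389 12.6417] v=[0.4276 3.1899 -5.7802 2.1627]
Step 5: x=[2.1442 6.2525 8.7576 12.8459] v=[0.7827 2.9889 -5.8132 2.0416]
Step 6: x=[2.2668 6.4873 8.2396 13.0065] v=[1.2260 2.3476 -5.1799 1.6063]
Step 7: x=[2.4382 6.6233 7.8422 13.0965] v=[1.7142 1.3603 -3.9741 0.8995]
Step 8: x=[2.6570 6.6407 7.6062 13.0963] v=[2.1882 0.1738 -2.3599 -0.0022]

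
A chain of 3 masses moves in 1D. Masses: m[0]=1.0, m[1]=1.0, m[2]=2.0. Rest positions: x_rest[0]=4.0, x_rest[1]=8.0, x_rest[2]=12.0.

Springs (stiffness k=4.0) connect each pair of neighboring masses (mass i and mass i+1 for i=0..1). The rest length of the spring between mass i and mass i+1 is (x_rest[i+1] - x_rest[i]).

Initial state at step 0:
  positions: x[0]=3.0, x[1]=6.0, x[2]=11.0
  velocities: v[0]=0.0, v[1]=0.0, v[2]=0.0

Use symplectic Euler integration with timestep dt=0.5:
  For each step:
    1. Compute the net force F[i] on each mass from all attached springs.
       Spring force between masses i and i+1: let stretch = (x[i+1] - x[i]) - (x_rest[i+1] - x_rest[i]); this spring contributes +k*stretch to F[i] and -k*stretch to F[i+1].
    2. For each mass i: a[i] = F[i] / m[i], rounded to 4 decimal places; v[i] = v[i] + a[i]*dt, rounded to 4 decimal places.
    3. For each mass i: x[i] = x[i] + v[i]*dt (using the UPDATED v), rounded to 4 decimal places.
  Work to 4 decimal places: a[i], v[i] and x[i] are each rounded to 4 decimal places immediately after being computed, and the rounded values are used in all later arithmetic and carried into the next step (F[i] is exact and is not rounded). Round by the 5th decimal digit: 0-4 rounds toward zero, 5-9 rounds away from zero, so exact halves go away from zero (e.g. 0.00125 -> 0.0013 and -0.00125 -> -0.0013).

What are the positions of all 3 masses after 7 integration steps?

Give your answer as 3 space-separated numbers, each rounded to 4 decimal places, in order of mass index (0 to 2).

Step 0: x=[3.0000 6.0000 11.0000] v=[0.0000 0.0000 0.0000]
Step 1: x=[2.0000 8.0000 10.5000] v=[-2.0000 4.0000 -1.0000]
Step 2: x=[3.0000 6.5000 10.7500] v=[2.0000 -3.0000 0.5000]
Step 3: x=[3.5000 5.7500 10.8750] v=[1.0000 -1.5000 0.2500]
Step 4: x=[2.2500 7.8750 10.4375] v=[-2.5000 4.2500 -0.8750]
Step 5: x=[2.6250 6.9375 10.7188] v=[0.7500 -1.8750 0.5625]
Step 6: x=[3.3125 5.4688 11.1094] v=[1.3750 -2.9374 0.7812]
Step 7: x=[2.1563 7.4844 10.6797] v=[-2.3124 4.0312 -0.8594]

Answer: 2.1563 7.4844 10.6797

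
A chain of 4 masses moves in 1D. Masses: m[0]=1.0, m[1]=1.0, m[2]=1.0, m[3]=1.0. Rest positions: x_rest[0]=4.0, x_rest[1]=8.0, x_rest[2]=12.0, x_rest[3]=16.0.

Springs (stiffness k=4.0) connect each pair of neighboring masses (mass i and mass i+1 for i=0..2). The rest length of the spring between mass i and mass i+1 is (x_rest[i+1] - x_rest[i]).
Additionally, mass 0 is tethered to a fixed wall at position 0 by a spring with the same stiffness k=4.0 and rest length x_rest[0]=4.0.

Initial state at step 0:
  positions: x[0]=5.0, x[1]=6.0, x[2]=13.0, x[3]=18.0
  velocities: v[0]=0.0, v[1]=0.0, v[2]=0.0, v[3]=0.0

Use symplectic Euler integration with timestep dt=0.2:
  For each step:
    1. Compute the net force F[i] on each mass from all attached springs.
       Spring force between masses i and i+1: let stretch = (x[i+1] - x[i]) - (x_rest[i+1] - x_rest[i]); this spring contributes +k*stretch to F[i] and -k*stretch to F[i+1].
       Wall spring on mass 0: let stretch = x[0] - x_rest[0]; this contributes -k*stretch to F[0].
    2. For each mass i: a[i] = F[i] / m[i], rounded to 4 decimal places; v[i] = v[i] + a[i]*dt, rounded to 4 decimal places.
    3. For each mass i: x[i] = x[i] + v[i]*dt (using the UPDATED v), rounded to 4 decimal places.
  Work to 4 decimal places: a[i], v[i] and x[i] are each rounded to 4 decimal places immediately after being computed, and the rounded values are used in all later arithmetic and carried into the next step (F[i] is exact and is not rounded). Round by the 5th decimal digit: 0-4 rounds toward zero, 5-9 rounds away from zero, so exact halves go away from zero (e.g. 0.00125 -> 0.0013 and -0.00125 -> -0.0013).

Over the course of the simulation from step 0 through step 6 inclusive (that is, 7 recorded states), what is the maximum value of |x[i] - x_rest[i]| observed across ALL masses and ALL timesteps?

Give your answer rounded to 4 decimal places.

Answer: 2.2479

Derivation:
Step 0: x=[5.0000 6.0000 13.0000 18.0000] v=[0.0000 0.0000 0.0000 0.0000]
Step 1: x=[4.3600 6.9600 12.6800 17.8400] v=[-3.2000 4.8000 -1.6000 -0.8000]
Step 2: x=[3.4384 8.4192 12.2704 17.4944] v=[-4.6080 7.2960 -2.0480 -1.7280]
Step 3: x=[2.7636 9.6977 12.0804 16.9530] v=[-3.3741 6.3923 -0.9498 -2.7072]
Step 4: x=[2.7561 10.2479 12.2888 16.2719] v=[-0.0377 2.7512 1.0421 -3.4053]
Step 5: x=[3.5063 9.9260 12.8080 15.5935] v=[3.7509 -1.6095 2.5959 -3.3918]
Step 6: x=[4.7226 9.0381 13.3117 15.1095] v=[6.0816 -4.4397 2.5187 -2.4202]
Max displacement = 2.2479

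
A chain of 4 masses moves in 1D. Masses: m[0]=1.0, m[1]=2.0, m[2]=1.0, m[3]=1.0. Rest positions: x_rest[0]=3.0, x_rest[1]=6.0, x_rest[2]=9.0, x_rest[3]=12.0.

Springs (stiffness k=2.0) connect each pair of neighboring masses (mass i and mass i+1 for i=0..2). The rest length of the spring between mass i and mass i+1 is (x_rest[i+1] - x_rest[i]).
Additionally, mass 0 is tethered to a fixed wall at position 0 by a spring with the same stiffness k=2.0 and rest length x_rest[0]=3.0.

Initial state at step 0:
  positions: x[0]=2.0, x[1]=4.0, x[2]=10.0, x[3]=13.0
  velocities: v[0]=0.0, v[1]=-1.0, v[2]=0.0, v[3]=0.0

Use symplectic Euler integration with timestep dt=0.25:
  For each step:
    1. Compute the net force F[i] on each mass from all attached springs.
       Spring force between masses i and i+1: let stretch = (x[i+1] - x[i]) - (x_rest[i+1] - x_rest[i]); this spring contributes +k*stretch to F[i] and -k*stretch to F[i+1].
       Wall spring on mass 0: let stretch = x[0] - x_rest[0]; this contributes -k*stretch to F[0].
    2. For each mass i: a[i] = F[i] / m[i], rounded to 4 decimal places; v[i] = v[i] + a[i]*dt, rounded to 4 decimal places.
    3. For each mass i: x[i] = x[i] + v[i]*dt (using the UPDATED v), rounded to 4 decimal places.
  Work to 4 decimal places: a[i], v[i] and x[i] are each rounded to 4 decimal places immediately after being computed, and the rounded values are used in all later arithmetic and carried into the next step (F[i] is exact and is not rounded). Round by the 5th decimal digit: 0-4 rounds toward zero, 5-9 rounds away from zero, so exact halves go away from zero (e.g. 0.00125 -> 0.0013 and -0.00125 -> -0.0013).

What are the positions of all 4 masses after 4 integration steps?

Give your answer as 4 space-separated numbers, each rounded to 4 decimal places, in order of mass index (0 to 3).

Step 0: x=[2.0000 4.0000 10.0000 13.0000] v=[0.0000 -1.0000 0.0000 0.0000]
Step 1: x=[2.0000 4.0000 9.6250 13.0000] v=[0.0000 0.0000 -1.5000 0.0000]
Step 2: x=[2.0000 4.2266 8.9688 12.9531] v=[0.0000 0.9063 -2.6250 -0.1875]
Step 3: x=[2.0283 4.6104 8.2178 12.7832] v=[0.1133 1.5352 -3.0040 -0.6797]
Step 4: x=[2.1259 5.0583 7.5866 12.4176] v=[0.3902 1.7915 -2.5250 -1.4624]

Answer: 2.1259 5.0583 7.5866 12.4176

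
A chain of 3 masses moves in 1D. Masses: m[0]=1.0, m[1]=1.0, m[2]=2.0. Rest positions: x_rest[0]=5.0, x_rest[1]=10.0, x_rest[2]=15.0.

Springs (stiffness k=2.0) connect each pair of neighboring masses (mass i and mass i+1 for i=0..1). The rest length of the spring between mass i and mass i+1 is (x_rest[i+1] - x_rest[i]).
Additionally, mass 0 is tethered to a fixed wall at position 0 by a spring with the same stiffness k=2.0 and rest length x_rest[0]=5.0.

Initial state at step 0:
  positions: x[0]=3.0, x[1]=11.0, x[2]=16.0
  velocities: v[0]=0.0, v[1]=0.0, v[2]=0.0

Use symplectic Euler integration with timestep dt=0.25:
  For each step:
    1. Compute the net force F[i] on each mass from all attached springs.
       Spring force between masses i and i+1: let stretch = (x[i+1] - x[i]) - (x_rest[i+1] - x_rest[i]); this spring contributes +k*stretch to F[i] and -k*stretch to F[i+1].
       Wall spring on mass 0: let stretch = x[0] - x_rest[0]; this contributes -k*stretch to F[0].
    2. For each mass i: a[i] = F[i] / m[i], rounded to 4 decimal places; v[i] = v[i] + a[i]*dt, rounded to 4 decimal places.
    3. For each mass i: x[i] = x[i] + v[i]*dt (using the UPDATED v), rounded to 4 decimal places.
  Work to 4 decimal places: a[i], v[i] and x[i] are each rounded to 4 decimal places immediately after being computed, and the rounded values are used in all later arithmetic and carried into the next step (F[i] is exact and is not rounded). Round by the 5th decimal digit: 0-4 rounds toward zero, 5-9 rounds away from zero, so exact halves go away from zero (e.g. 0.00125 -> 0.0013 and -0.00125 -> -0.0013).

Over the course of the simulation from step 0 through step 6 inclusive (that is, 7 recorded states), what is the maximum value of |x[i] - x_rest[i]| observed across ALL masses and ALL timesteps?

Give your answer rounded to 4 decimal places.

Step 0: x=[3.0000 11.0000 16.0000] v=[0.0000 0.0000 0.0000]
Step 1: x=[3.6250 10.6250 16.0000] v=[2.5000 -1.5000 0.0000]
Step 2: x=[4.6719 10.0469 15.9766] v=[4.1875 -2.3125 -0.0938]
Step 3: x=[5.8067 9.5381 15.8951] v=[4.5391 -2.0352 -0.3262]
Step 4: x=[6.6821 9.3575 15.7287] v=[3.5015 -0.7224 -0.6655]
Step 5: x=[7.0567 9.6389 15.4766] v=[1.4982 1.1255 -1.0083]
Step 6: x=[6.8719 10.3272 15.1722] v=[-0.7391 2.7533 -1.2177]
Max displacement = 2.0567

Answer: 2.0567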